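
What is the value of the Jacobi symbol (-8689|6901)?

1

Reduce the numerator: -8689 ≡ 5113 (mod 6901), so (-8689|6901) = (5113|6901).
5113 ≡ 1 (mod 4), so quadratic reciprocity gives (5113|6901) = (6901|5113). Reduce: 6901 ≡ 1788 (mod 5113). Now have (1788|5113).
Factor out 2: 1788 = 2^2·447. Since 5113 ≡ 1 (mod 8), (2|5113) = +1, and (2|5113)^2 = +1. Now have (447|5113).
5113 ≡ 1 (mod 4), so quadratic reciprocity gives (447|5113) = (5113|447). Reduce: 5113 ≡ 196 (mod 447). Now have (196|447).
Factor out 2: 196 = 2^2·49. Since 447 ≡ 7 (mod 8), (2|447) = +1, and (2|447)^2 = +1. Now have (49|447).
49 ≡ 1 (mod 4), so quadratic reciprocity gives (49|447) = (447|49). Reduce: 447 ≡ 6 (mod 49). Now have (6|49).
Factor out 2: 6 = 2·3. Since 49 ≡ 1 (mod 8), (2|49) = +1. Now have (3|49).
49 ≡ 1 (mod 4), so quadratic reciprocity gives (3|49) = (49|3). Reduce: 49 ≡ 1 (mod 3). Now have (1|3).
(1|3) = 1. Collecting the sign factors: 1.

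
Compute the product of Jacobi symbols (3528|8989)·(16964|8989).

1

By multiplicativity, (3528·16964|8989) = (3528|8989)·(16964|8989).
First factor (3528|8989):
Factor out 2: 3528 = 2^3·441. Since 8989 ≡ 5 (mod 8), (2|8989) = -1, and (2|8989)^3 = -1. Now have -(441|8989).
441 ≡ 1 (mod 4), so quadratic reciprocity gives (441|8989) = (8989|441). Reduce: 8989 ≡ 169 (mod 441). Now have -(169|441).
169 ≡ 1 (mod 4), so quadratic reciprocity gives (169|441) = (441|169). Reduce: 441 ≡ 103 (mod 169). Now have -(103|169).
169 ≡ 1 (mod 4), so quadratic reciprocity gives (103|169) = (169|103). Reduce: 169 ≡ 66 (mod 103). Now have -(66|103).
Factor out 2: 66 = 2·33. Since 103 ≡ 7 (mod 8), (2|103) = +1. Now have -(33|103).
33 ≡ 1 (mod 4), so quadratic reciprocity gives (33|103) = (103|33). Reduce: 103 ≡ 4 (mod 33). Now have -(4|33).
Factor out 2: 4 = 2^2. Since 33 ≡ 1 (mod 8), (2|33) = +1, and (2|33)^2 = +1. Now have -(1|33).
(1|33) = 1. Collecting the sign factors: -1.
Second factor (16964|8989):
Reduce the numerator: 16964 ≡ 7975 (mod 8989), so (16964|8989) = (7975|8989).
8989 ≡ 1 (mod 4), so quadratic reciprocity gives (7975|8989) = (8989|7975). Reduce: 8989 ≡ 1014 (mod 7975). Now have (1014|7975).
Factor out 2: 1014 = 2·507. Since 7975 ≡ 7 (mod 8), (2|7975) = +1. Now have (507|7975).
Both 507 ≡ 3 and 7975 ≡ 3 (mod 4), so reciprocity gives (507|7975) = -(7975|507). Reduce: 7975 ≡ 370 (mod 507). Now have -(370|507).
Factor out 2: 370 = 2·185. Since 507 ≡ 3 (mod 8), (2|507) = -1. Now have (185|507).
185 ≡ 1 (mod 4), so quadratic reciprocity gives (185|507) = (507|185). Reduce: 507 ≡ 137 (mod 185). Now have (137|185).
137 ≡ 1 (mod 4), so quadratic reciprocity gives (137|185) = (185|137). Reduce: 185 ≡ 48 (mod 137). Now have (48|137).
Factor out 2: 48 = 2^4·3. Since 137 ≡ 1 (mod 8), (2|137) = +1, and (2|137)^4 = +1. Now have (3|137).
137 ≡ 1 (mod 4), so quadratic reciprocity gives (3|137) = (137|3). Reduce: 137 ≡ 2 (mod 3). Now have (2|3).
Factor out 2: 2 = 2. Since 3 ≡ 3 (mod 8), (2|3) = -1. Now have -(1|3).
(1|3) = 1. Collecting the sign factors: -1.
Product: (-1)·(-1) = 1.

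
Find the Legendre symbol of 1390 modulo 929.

-1

Reduce the numerator: 1390 ≡ 461 (mod 929), so (1390|929) = (461|929).
461 ≡ 1 (mod 4), so quadratic reciprocity gives (461|929) = (929|461). Reduce: 929 ≡ 7 (mod 461). Now have (7|461).
461 ≡ 1 (mod 4), so quadratic reciprocity gives (7|461) = (461|7). Reduce: 461 ≡ 6 (mod 7). Now have (6|7).
Factor out 2: 6 = 2·3. Since 7 ≡ 7 (mod 8), (2|7) = +1. Now have (3|7).
Both 3 ≡ 3 and 7 ≡ 3 (mod 4), so reciprocity gives (3|7) = -(7|3). Reduce: 7 ≡ 1 (mod 3). Now have -(1|3).
(1|3) = 1. Collecting the sign factors: -1.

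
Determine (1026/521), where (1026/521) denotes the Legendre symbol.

(1026/521)
  = (505/521)    [1026 ≡ 505 mod 521]
  = (521/505)    [QR: 505 ≡ 1 mod 4, sign kept]
  = (16/505)    [521 ≡ 16 mod 505]
  = (1/505)    [505 ≡ 1 mod 8 ⇒ (2/505)^4 = +1]
  = 1    [(1/505) = 1]

1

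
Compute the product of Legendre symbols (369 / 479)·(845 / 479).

By multiplicativity, (369·845 / 479) = (369 / 479)·(845 / 479).
First factor (369 / 479):
369 ≡ 1 (mod 4), so quadratic reciprocity gives (369 / 479) = (479 / 369). Reduce: 479 ≡ 110 (mod 369). Now have (110 / 369).
Factor out 2: 110 = 2·55. Since 369 ≡ 1 (mod 8), (2 / 369) = +1. Now have (55 / 369).
369 ≡ 1 (mod 4), so quadratic reciprocity gives (55 / 369) = (369 / 55). Reduce: 369 ≡ 39 (mod 55). Now have (39 / 55).
Both 39 ≡ 3 and 55 ≡ 3 (mod 4), so reciprocity gives (39 / 55) = -(55 / 39). Reduce: 55 ≡ 16 (mod 39). Now have -(16 / 39).
Factor out 2: 16 = 2^4. Since 39 ≡ 7 (mod 8), (2 / 39) = +1, and (2 / 39)^4 = +1. Now have -(1 / 39).
(1 / 39) = 1. Collecting the sign factors: -1.
Second factor (845 / 479):
Reduce the numerator: 845 ≡ 366 (mod 479), so (845 / 479) = (366 / 479).
Factor out 2: 366 = 2·183. Since 479 ≡ 7 (mod 8), (2 / 479) = +1. Now have (183 / 479).
Both 183 ≡ 3 and 479 ≡ 3 (mod 4), so reciprocity gives (183 / 479) = -(479 / 183). Reduce: 479 ≡ 113 (mod 183). Now have -(113 / 183).
113 ≡ 1 (mod 4), so quadratic reciprocity gives (113 / 183) = (183 / 113). Reduce: 183 ≡ 70 (mod 113). Now have -(70 / 113).
Factor out 2: 70 = 2·35. Since 113 ≡ 1 (mod 8), (2 / 113) = +1. Now have -(35 / 113).
113 ≡ 1 (mod 4), so quadratic reciprocity gives (35 / 113) = (113 / 35). Reduce: 113 ≡ 8 (mod 35). Now have -(8 / 35).
Factor out 2: 8 = 2^3. Since 35 ≡ 3 (mod 8), (2 / 35) = -1, and (2 / 35)^3 = -1. Now have (1 / 35).
(1 / 35) = 1. Collecting the sign factors: 1.
Product: (-1)·(1) = -1.

-1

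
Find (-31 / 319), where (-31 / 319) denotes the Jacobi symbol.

(-31 / 319)
  = -(31 / 319)    [319 ≡ 3 mod 4 ⇒ (-1 / 319) = -1]
  = (319 / 31)    [QR: both ≡ 3 mod 4, sign flips]
  = (9 / 31)    [319 ≡ 9 mod 31]
  = (31 / 9)    [QR: 9 ≡ 1 mod 4, sign kept]
  = (4 / 9)    [31 ≡ 4 mod 9]
  = (1 / 9)    [9 ≡ 1 mod 8 ⇒ (2 / 9)^2 = +1]
  = 1    [(1 / 9) = 1]

1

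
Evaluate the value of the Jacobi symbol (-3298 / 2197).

Pull out -1: (-3298 / 2197) = (-1 / 2197)·(3298 / 2197). Since 2197 ≡ 1 (mod 4), (-1 / 2197) = +1. Now have (3298 / 2197).
Reduce the numerator: 3298 ≡ 1101 (mod 2197), so (3298 / 2197) = (1101 / 2197).
1101 ≡ 1 (mod 4), so quadratic reciprocity gives (1101 / 2197) = (2197 / 1101). Reduce: 2197 ≡ 1096 (mod 1101). Now have (1096 / 1101).
Factor out 2: 1096 = 2^3·137. Since 1101 ≡ 5 (mod 8), (2 / 1101) = -1, and (2 / 1101)^3 = -1. Now have -(137 / 1101).
137 ≡ 1 (mod 4), so quadratic reciprocity gives (137 / 1101) = (1101 / 137). Reduce: 1101 ≡ 5 (mod 137). Now have -(5 / 137).
5 ≡ 1 (mod 4), so quadratic reciprocity gives (5 / 137) = (137 / 5). Reduce: 137 ≡ 2 (mod 5). Now have -(2 / 5).
Factor out 2: 2 = 2. Since 5 ≡ 5 (mod 8), (2 / 5) = -1. Now have (1 / 5).
(1 / 5) = 1. Collecting the sign factors: 1.

1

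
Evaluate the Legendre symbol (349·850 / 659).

By multiplicativity, (349·850 / 659) = (349 / 659)·(850 / 659).
First factor (349 / 659):
349 ≡ 1 (mod 4), so quadratic reciprocity gives (349 / 659) = (659 / 349). Reduce: 659 ≡ 310 (mod 349). Now have (310 / 349).
Factor out 2: 310 = 2·155. Since 349 ≡ 5 (mod 8), (2 / 349) = -1. Now have -(155 / 349).
349 ≡ 1 (mod 4), so quadratic reciprocity gives (155 / 349) = (349 / 155). Reduce: 349 ≡ 39 (mod 155). Now have -(39 / 155).
Both 39 ≡ 3 and 155 ≡ 3 (mod 4), so reciprocity gives (39 / 155) = -(155 / 39). Reduce: 155 ≡ 38 (mod 39). Now have (38 / 39).
Factor out 2: 38 = 2·19. Since 39 ≡ 7 (mod 8), (2 / 39) = +1. Now have (19 / 39).
Both 19 ≡ 3 and 39 ≡ 3 (mod 4), so reciprocity gives (19 / 39) = -(39 / 19). Reduce: 39 ≡ 1 (mod 19). Now have -(1 / 19).
(1 / 19) = 1. Collecting the sign factors: -1.
Second factor (850 / 659):
Reduce the numerator: 850 ≡ 191 (mod 659), so (850 / 659) = (191 / 659).
Both 191 ≡ 3 and 659 ≡ 3 (mod 4), so reciprocity gives (191 / 659) = -(659 / 191). Reduce: 659 ≡ 86 (mod 191). Now have -(86 / 191).
Factor out 2: 86 = 2·43. Since 191 ≡ 7 (mod 8), (2 / 191) = +1. Now have -(43 / 191).
Both 43 ≡ 3 and 191 ≡ 3 (mod 4), so reciprocity gives (43 / 191) = -(191 / 43). Reduce: 191 ≡ 19 (mod 43). Now have (19 / 43).
Both 19 ≡ 3 and 43 ≡ 3 (mod 4), so reciprocity gives (19 / 43) = -(43 / 19). Reduce: 43 ≡ 5 (mod 19). Now have -(5 / 19).
5 ≡ 1 (mod 4), so quadratic reciprocity gives (5 / 19) = (19 / 5). Reduce: 19 ≡ 4 (mod 5). Now have -(4 / 5).
Factor out 2: 4 = 2^2. Since 5 ≡ 5 (mod 8), (2 / 5) = -1, and (2 / 5)^2 = +1. Now have -(1 / 5).
(1 / 5) = 1. Collecting the sign factors: -1.
Product: (-1)·(-1) = 1.

1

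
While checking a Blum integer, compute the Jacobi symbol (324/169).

(324/169)
  = (155/169)    [324 ≡ 155 mod 169]
  = (169/155)    [QR: 169 ≡ 1 mod 4, sign kept]
  = (14/155)    [169 ≡ 14 mod 155]
  = -(7/155)    [155 ≡ 3 mod 8 ⇒ (2/155) = -1]
  = (155/7)    [QR: both ≡ 3 mod 4, sign flips]
  = (1/7)    [155 ≡ 1 mod 7]
  = 1    [(1/7) = 1]

1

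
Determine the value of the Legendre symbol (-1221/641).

Pull out -1: (-1221/641) = (-1/641)·(1221/641). Since 641 ≡ 1 (mod 4), (-1/641) = +1. Now have (1221/641).
Reduce the numerator: 1221 ≡ 580 (mod 641), so (1221/641) = (580/641).
Factor out 2: 580 = 2^2·145. Since 641 ≡ 1 (mod 8), (2/641) = +1, and (2/641)^2 = +1. Now have (145/641).
145 ≡ 1 (mod 4), so quadratic reciprocity gives (145/641) = (641/145). Reduce: 641 ≡ 61 (mod 145). Now have (61/145).
61 ≡ 1 (mod 4), so quadratic reciprocity gives (61/145) = (145/61). Reduce: 145 ≡ 23 (mod 61). Now have (23/61).
61 ≡ 1 (mod 4), so quadratic reciprocity gives (23/61) = (61/23). Reduce: 61 ≡ 15 (mod 23). Now have (15/23).
Both 15 ≡ 3 and 23 ≡ 3 (mod 4), so reciprocity gives (15/23) = -(23/15). Reduce: 23 ≡ 8 (mod 15). Now have -(8/15).
Factor out 2: 8 = 2^3. Since 15 ≡ 7 (mod 8), (2/15) = +1, and (2/15)^3 = +1. Now have -(1/15).
(1/15) = 1. Collecting the sign factors: -1.

-1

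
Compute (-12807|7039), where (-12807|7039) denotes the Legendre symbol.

Pull out -1: (-12807|7039) = (-1|7039)·(12807|7039). Since 7039 ≡ 3 (mod 4), (-1|7039) = -1. Now have -(12807|7039).
Reduce the numerator: 12807 ≡ 5768 (mod 7039), so (12807|7039) = (5768|7039).
Factor out 2: 5768 = 2^3·721. Since 7039 ≡ 7 (mod 8), (2|7039) = +1, and (2|7039)^3 = +1. Now have -(721|7039).
721 ≡ 1 (mod 4), so quadratic reciprocity gives (721|7039) = (7039|721). Reduce: 7039 ≡ 550 (mod 721). Now have -(550|721).
Factor out 2: 550 = 2·275. Since 721 ≡ 1 (mod 8), (2|721) = +1. Now have -(275|721).
721 ≡ 1 (mod 4), so quadratic reciprocity gives (275|721) = (721|275). Reduce: 721 ≡ 171 (mod 275). Now have -(171|275).
Both 171 ≡ 3 and 275 ≡ 3 (mod 4), so reciprocity gives (171|275) = -(275|171). Reduce: 275 ≡ 104 (mod 171). Now have (104|171).
Factor out 2: 104 = 2^3·13. Since 171 ≡ 3 (mod 8), (2|171) = -1, and (2|171)^3 = -1. Now have -(13|171).
13 ≡ 1 (mod 4), so quadratic reciprocity gives (13|171) = (171|13). Reduce: 171 ≡ 2 (mod 13). Now have -(2|13).
Factor out 2: 2 = 2. Since 13 ≡ 5 (mod 8), (2|13) = -1. Now have (1|13).
(1|13) = 1. Collecting the sign factors: 1.

1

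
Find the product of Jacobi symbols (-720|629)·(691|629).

-1

By multiplicativity, (-720·691|629) = (-720|629)·(691|629).
First factor (-720|629):
(-720|629)
  = (538|629)    [-720 ≡ 538 mod 629]
  = -(269|629)    [629 ≡ 5 mod 8 ⇒ (2|629) = -1]
  = -(629|269)    [QR: 269 ≡ 1 mod 4, sign kept]
  = -(91|269)    [629 ≡ 91 mod 269]
  = -(269|91)    [QR: 269 ≡ 1 mod 4, sign kept]
  = -(87|91)    [269 ≡ 87 mod 91]
  = (91|87)    [QR: both ≡ 3 mod 4, sign flips]
  = (4|87)    [91 ≡ 4 mod 87]
  = (1|87)    [87 ≡ 7 mod 8 ⇒ (2|87)^2 = +1]
  = 1    [(1|87) = 1]
Second factor (691|629):
(691|629)
  = (62|629)    [691 ≡ 62 mod 629]
  = -(31|629)    [629 ≡ 5 mod 8 ⇒ (2|629) = -1]
  = -(629|31)    [QR: 629 ≡ 1 mod 4, sign kept]
  = -(9|31)    [629 ≡ 9 mod 31]
  = -(31|9)    [QR: 9 ≡ 1 mod 4, sign kept]
  = -(4|9)    [31 ≡ 4 mod 9]
  = -(1|9)    [9 ≡ 1 mod 8 ⇒ (2|9)^2 = +1]
  = -1    [(1|9) = 1]
Product: (1)·(-1) = -1.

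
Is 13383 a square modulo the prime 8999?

no

Reduce the numerator: 13383 ≡ 4384 (mod 8999), so (13383/8999) = (4384/8999).
Factor out 2: 4384 = 2^5·137. Since 8999 ≡ 7 (mod 8), (2/8999) = +1, and (2/8999)^5 = +1. Now have (137/8999).
137 ≡ 1 (mod 4), so quadratic reciprocity gives (137/8999) = (8999/137). Reduce: 8999 ≡ 94 (mod 137). Now have (94/137).
Factor out 2: 94 = 2·47. Since 137 ≡ 1 (mod 8), (2/137) = +1. Now have (47/137).
137 ≡ 1 (mod 4), so quadratic reciprocity gives (47/137) = (137/47). Reduce: 137 ≡ 43 (mod 47). Now have (43/47).
Both 43 ≡ 3 and 47 ≡ 3 (mod 4), so reciprocity gives (43/47) = -(47/43). Reduce: 47 ≡ 4 (mod 43). Now have -(4/43).
Factor out 2: 4 = 2^2. Since 43 ≡ 3 (mod 8), (2/43) = -1, and (2/43)^2 = +1. Now have -(1/43).
(1/43) = 1. Collecting the sign factors: -1.
The Legendre symbol is -1, so x^2 ≡ 13383 (mod 8999) has no solution.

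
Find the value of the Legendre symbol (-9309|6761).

(-9309|6761)
  = (4213|6761)    [-9309 ≡ 4213 mod 6761]
  = (6761|4213)    [QR: 4213 ≡ 1 mod 4, sign kept]
  = (2548|4213)    [6761 ≡ 2548 mod 4213]
  = (637|4213)    [4213 ≡ 5 mod 8 ⇒ (2|4213)^2 = +1]
  = (4213|637)    [QR: 637 ≡ 1 mod 4, sign kept]
  = (391|637)    [4213 ≡ 391 mod 637]
  = (637|391)    [QR: 637 ≡ 1 mod 4, sign kept]
  = (246|391)    [637 ≡ 246 mod 391]
  = (123|391)    [391 ≡ 7 mod 8 ⇒ (2|391) = +1]
  = -(391|123)    [QR: both ≡ 3 mod 4, sign flips]
  = -(22|123)    [391 ≡ 22 mod 123]
  = (11|123)    [123 ≡ 3 mod 8 ⇒ (2|123) = -1]
  = -(123|11)    [QR: both ≡ 3 mod 4, sign flips]
  = -(2|11)    [123 ≡ 2 mod 11]
  = (1|11)    [11 ≡ 3 mod 8 ⇒ (2|11) = -1]
  = 1    [(1|11) = 1]

1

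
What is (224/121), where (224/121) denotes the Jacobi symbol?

Reduce the numerator: 224 ≡ 103 (mod 121), so (224/121) = (103/121).
121 ≡ 1 (mod 4), so quadratic reciprocity gives (103/121) = (121/103). Reduce: 121 ≡ 18 (mod 103). Now have (18/103).
Factor out 2: 18 = 2·9. Since 103 ≡ 7 (mod 8), (2/103) = +1. Now have (9/103).
9 ≡ 1 (mod 4), so quadratic reciprocity gives (9/103) = (103/9). Reduce: 103 ≡ 4 (mod 9). Now have (4/9).
Factor out 2: 4 = 2^2. Since 9 ≡ 1 (mod 8), (2/9) = +1, and (2/9)^2 = +1. Now have (1/9).
(1/9) = 1. Collecting the sign factors: 1.

1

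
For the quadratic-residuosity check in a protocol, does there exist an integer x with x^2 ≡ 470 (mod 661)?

no

(470|661)
  = -(235|661)    [661 ≡ 5 mod 8 ⇒ (2|661) = -1]
  = -(661|235)    [QR: 661 ≡ 1 mod 4, sign kept]
  = -(191|235)    [661 ≡ 191 mod 235]
  = (235|191)    [QR: both ≡ 3 mod 4, sign flips]
  = (44|191)    [235 ≡ 44 mod 191]
  = (11|191)    [191 ≡ 7 mod 8 ⇒ (2|191)^2 = +1]
  = -(191|11)    [QR: both ≡ 3 mod 4, sign flips]
  = -(4|11)    [191 ≡ 4 mod 11]
  = -(1|11)    [11 ≡ 3 mod 8 ⇒ (2|11)^2 = +1]
  = -1    [(1|11) = 1]
The Legendre symbol is -1, so x^2 ≡ 470 (mod 661) has no solution.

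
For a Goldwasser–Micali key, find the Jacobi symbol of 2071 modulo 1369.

(2071 / 1369)
  = (702 / 1369)    [2071 ≡ 702 mod 1369]
  = (351 / 1369)    [1369 ≡ 1 mod 8 ⇒ (2 / 1369) = +1]
  = (1369 / 351)    [QR: 1369 ≡ 1 mod 4, sign kept]
  = (316 / 351)    [1369 ≡ 316 mod 351]
  = (79 / 351)    [351 ≡ 7 mod 8 ⇒ (2 / 351)^2 = +1]
  = -(351 / 79)    [QR: both ≡ 3 mod 4, sign flips]
  = -(35 / 79)    [351 ≡ 35 mod 79]
  = (79 / 35)    [QR: both ≡ 3 mod 4, sign flips]
  = (9 / 35)    [79 ≡ 9 mod 35]
  = (35 / 9)    [QR: 9 ≡ 1 mod 4, sign kept]
  = (8 / 9)    [35 ≡ 8 mod 9]
  = (1 / 9)    [9 ≡ 1 mod 8 ⇒ (2 / 9)^3 = +1]
  = 1    [(1 / 9) = 1]

1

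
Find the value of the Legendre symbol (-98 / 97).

1

Reduce the numerator: -98 ≡ 96 (mod 97), so (-98 / 97) = (96 / 97).
Factor out 2: 96 = 2^5·3. Since 97 ≡ 1 (mod 8), (2 / 97) = +1, and (2 / 97)^5 = +1. Now have (3 / 97).
97 ≡ 1 (mod 4), so quadratic reciprocity gives (3 / 97) = (97 / 3). Reduce: 97 ≡ 1 (mod 3). Now have (1 / 3).
(1 / 3) = 1. Collecting the sign factors: 1.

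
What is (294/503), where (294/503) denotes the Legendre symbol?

(294/503)
  = (147/503)    [503 ≡ 7 mod 8 ⇒ (2/503) = +1]
  = -(503/147)    [QR: both ≡ 3 mod 4, sign flips]
  = -(62/147)    [503 ≡ 62 mod 147]
  = (31/147)    [147 ≡ 3 mod 8 ⇒ (2/147) = -1]
  = -(147/31)    [QR: both ≡ 3 mod 4, sign flips]
  = -(23/31)    [147 ≡ 23 mod 31]
  = (31/23)    [QR: both ≡ 3 mod 4, sign flips]
  = (8/23)    [31 ≡ 8 mod 23]
  = (1/23)    [23 ≡ 7 mod 8 ⇒ (2/23)^3 = +1]
  = 1    [(1/23) = 1]

1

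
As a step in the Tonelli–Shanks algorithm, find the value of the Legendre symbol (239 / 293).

(239 / 293)
  = (293 / 239)    [QR: 293 ≡ 1 mod 4, sign kept]
  = (54 / 239)    [293 ≡ 54 mod 239]
  = (27 / 239)    [239 ≡ 7 mod 8 ⇒ (2 / 239) = +1]
  = -(239 / 27)    [QR: both ≡ 3 mod 4, sign flips]
  = -(23 / 27)    [239 ≡ 23 mod 27]
  = (27 / 23)    [QR: both ≡ 3 mod 4, sign flips]
  = (4 / 23)    [27 ≡ 4 mod 23]
  = (1 / 23)    [23 ≡ 7 mod 8 ⇒ (2 / 23)^2 = +1]
  = 1    [(1 / 23) = 1]

1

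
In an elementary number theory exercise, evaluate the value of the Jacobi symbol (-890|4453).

(-890|4453)
  = (3563|4453)    [-890 ≡ 3563 mod 4453]
  = (4453|3563)    [QR: 4453 ≡ 1 mod 4, sign kept]
  = (890|3563)    [4453 ≡ 890 mod 3563]
  = -(445|3563)    [3563 ≡ 3 mod 8 ⇒ (2|3563) = -1]
  = -(3563|445)    [QR: 445 ≡ 1 mod 4, sign kept]
  = -(3|445)    [3563 ≡ 3 mod 445]
  = -(445|3)    [QR: 445 ≡ 1 mod 4, sign kept]
  = -(1|3)    [445 ≡ 1 mod 3]
  = -1    [(1|3) = 1]

-1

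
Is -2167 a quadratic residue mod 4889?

(-2167|4889)
  = (2722|4889)    [-2167 ≡ 2722 mod 4889]
  = (1361|4889)    [4889 ≡ 1 mod 8 ⇒ (2|4889) = +1]
  = (4889|1361)    [QR: 1361 ≡ 1 mod 4, sign kept]
  = (806|1361)    [4889 ≡ 806 mod 1361]
  = (403|1361)    [1361 ≡ 1 mod 8 ⇒ (2|1361) = +1]
  = (1361|403)    [QR: 1361 ≡ 1 mod 4, sign kept]
  = (152|403)    [1361 ≡ 152 mod 403]
  = -(19|403)    [403 ≡ 3 mod 8 ⇒ (2|403)^3 = -1]
  = (403|19)    [QR: both ≡ 3 mod 4, sign flips]
  = (4|19)    [403 ≡ 4 mod 19]
  = (1|19)    [19 ≡ 3 mod 8 ⇒ (2|19)^2 = +1]
  = 1    [(1|19) = 1]
The Legendre symbol is 1, so x^2 ≡ -2167 (mod 4889) has solution.

yes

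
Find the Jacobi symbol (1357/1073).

(1357/1073)
  = (284/1073)    [1357 ≡ 284 mod 1073]
  = (71/1073)    [1073 ≡ 1 mod 8 ⇒ (2/1073)^2 = +1]
  = (1073/71)    [QR: 1073 ≡ 1 mod 4, sign kept]
  = (8/71)    [1073 ≡ 8 mod 71]
  = (1/71)    [71 ≡ 7 mod 8 ⇒ (2/71)^3 = +1]
  = 1    [(1/71) = 1]

1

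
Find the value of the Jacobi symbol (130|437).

-1

(130|437)
  = -(65|437)    [437 ≡ 5 mod 8 ⇒ (2|437) = -1]
  = -(437|65)    [QR: 65 ≡ 1 mod 4, sign kept]
  = -(47|65)    [437 ≡ 47 mod 65]
  = -(65|47)    [QR: 65 ≡ 1 mod 4, sign kept]
  = -(18|47)    [65 ≡ 18 mod 47]
  = -(9|47)    [47 ≡ 7 mod 8 ⇒ (2|47) = +1]
  = -(47|9)    [QR: 9 ≡ 1 mod 4, sign kept]
  = -(2|9)    [47 ≡ 2 mod 9]
  = -(1|9)    [9 ≡ 1 mod 8 ⇒ (2|9) = +1]
  = -1    [(1|9) = 1]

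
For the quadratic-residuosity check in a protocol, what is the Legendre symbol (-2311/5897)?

-1

Reduce the numerator: -2311 ≡ 3586 (mod 5897), so (-2311/5897) = (3586/5897).
Factor out 2: 3586 = 2·1793. Since 5897 ≡ 1 (mod 8), (2/5897) = +1. Now have (1793/5897).
1793 ≡ 1 (mod 4), so quadratic reciprocity gives (1793/5897) = (5897/1793). Reduce: 5897 ≡ 518 (mod 1793). Now have (518/1793).
Factor out 2: 518 = 2·259. Since 1793 ≡ 1 (mod 8), (2/1793) = +1. Now have (259/1793).
1793 ≡ 1 (mod 4), so quadratic reciprocity gives (259/1793) = (1793/259). Reduce: 1793 ≡ 239 (mod 259). Now have (239/259).
Both 239 ≡ 3 and 259 ≡ 3 (mod 4), so reciprocity gives (239/259) = -(259/239). Reduce: 259 ≡ 20 (mod 239). Now have -(20/239).
Factor out 2: 20 = 2^2·5. Since 239 ≡ 7 (mod 8), (2/239) = +1, and (2/239)^2 = +1. Now have -(5/239).
5 ≡ 1 (mod 4), so quadratic reciprocity gives (5/239) = (239/5). Reduce: 239 ≡ 4 (mod 5). Now have -(4/5).
Factor out 2: 4 = 2^2. Since 5 ≡ 5 (mod 8), (2/5) = -1, and (2/5)^2 = +1. Now have -(1/5).
(1/5) = 1. Collecting the sign factors: -1.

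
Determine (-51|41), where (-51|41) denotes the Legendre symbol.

(-51|41)
  = (31|41)    [-51 ≡ 31 mod 41]
  = (41|31)    [QR: 41 ≡ 1 mod 4, sign kept]
  = (10|31)    [41 ≡ 10 mod 31]
  = (5|31)    [31 ≡ 7 mod 8 ⇒ (2|31) = +1]
  = (31|5)    [QR: 5 ≡ 1 mod 4, sign kept]
  = (1|5)    [31 ≡ 1 mod 5]
  = 1    [(1|5) = 1]

1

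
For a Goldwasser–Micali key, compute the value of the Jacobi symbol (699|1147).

-1

Both 699 ≡ 3 and 1147 ≡ 3 (mod 4), so reciprocity gives (699|1147) = -(1147|699). Reduce: 1147 ≡ 448 (mod 699). Now have -(448|699).
Factor out 2: 448 = 2^6·7. Since 699 ≡ 3 (mod 8), (2|699) = -1, and (2|699)^6 = +1. Now have -(7|699).
Both 7 ≡ 3 and 699 ≡ 3 (mod 4), so reciprocity gives (7|699) = -(699|7). Reduce: 699 ≡ 6 (mod 7). Now have (6|7).
Factor out 2: 6 = 2·3. Since 7 ≡ 7 (mod 8), (2|7) = +1. Now have (3|7).
Both 3 ≡ 3 and 7 ≡ 3 (mod 4), so reciprocity gives (3|7) = -(7|3). Reduce: 7 ≡ 1 (mod 3). Now have -(1|3).
(1|3) = 1. Collecting the sign factors: -1.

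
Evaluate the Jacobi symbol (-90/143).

(-90/143)
  = (53/143)    [-90 ≡ 53 mod 143]
  = (143/53)    [QR: 53 ≡ 1 mod 4, sign kept]
  = (37/53)    [143 ≡ 37 mod 53]
  = (53/37)    [QR: 37 ≡ 1 mod 4, sign kept]
  = (16/37)    [53 ≡ 16 mod 37]
  = (1/37)    [37 ≡ 5 mod 8 ⇒ (2/37)^4 = +1]
  = 1    [(1/37) = 1]

1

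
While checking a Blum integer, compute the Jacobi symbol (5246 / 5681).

1

(5246 / 5681)
  = (2623 / 5681)    [5681 ≡ 1 mod 8 ⇒ (2 / 5681) = +1]
  = (5681 / 2623)    [QR: 5681 ≡ 1 mod 4, sign kept]
  = (435 / 2623)    [5681 ≡ 435 mod 2623]
  = -(2623 / 435)    [QR: both ≡ 3 mod 4, sign flips]
  = -(13 / 435)    [2623 ≡ 13 mod 435]
  = -(435 / 13)    [QR: 13 ≡ 1 mod 4, sign kept]
  = -(6 / 13)    [435 ≡ 6 mod 13]
  = (3 / 13)    [13 ≡ 5 mod 8 ⇒ (2 / 13) = -1]
  = (13 / 3)    [QR: 13 ≡ 1 mod 4, sign kept]
  = (1 / 3)    [13 ≡ 1 mod 3]
  = 1    [(1 / 3) = 1]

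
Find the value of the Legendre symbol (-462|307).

-1

(-462|307)
  = (152|307)    [-462 ≡ 152 mod 307]
  = -(19|307)    [307 ≡ 3 mod 8 ⇒ (2|307)^3 = -1]
  = (307|19)    [QR: both ≡ 3 mod 4, sign flips]
  = (3|19)    [307 ≡ 3 mod 19]
  = -(19|3)    [QR: both ≡ 3 mod 4, sign flips]
  = -(1|3)    [19 ≡ 1 mod 3]
  = -1    [(1|3) = 1]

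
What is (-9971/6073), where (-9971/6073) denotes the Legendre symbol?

-1

Reduce the numerator: -9971 ≡ 2175 (mod 6073), so (-9971/6073) = (2175/6073).
6073 ≡ 1 (mod 4), so quadratic reciprocity gives (2175/6073) = (6073/2175). Reduce: 6073 ≡ 1723 (mod 2175). Now have (1723/2175).
Both 1723 ≡ 3 and 2175 ≡ 3 (mod 4), so reciprocity gives (1723/2175) = -(2175/1723). Reduce: 2175 ≡ 452 (mod 1723). Now have -(452/1723).
Factor out 2: 452 = 2^2·113. Since 1723 ≡ 3 (mod 8), (2/1723) = -1, and (2/1723)^2 = +1. Now have -(113/1723).
113 ≡ 1 (mod 4), so quadratic reciprocity gives (113/1723) = (1723/113). Reduce: 1723 ≡ 28 (mod 113). Now have -(28/113).
Factor out 2: 28 = 2^2·7. Since 113 ≡ 1 (mod 8), (2/113) = +1, and (2/113)^2 = +1. Now have -(7/113).
113 ≡ 1 (mod 4), so quadratic reciprocity gives (7/113) = (113/7). Reduce: 113 ≡ 1 (mod 7). Now have -(1/7).
(1/7) = 1. Collecting the sign factors: -1.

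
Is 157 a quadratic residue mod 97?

(157|97)
  = (60|97)    [157 ≡ 60 mod 97]
  = (15|97)    [97 ≡ 1 mod 8 ⇒ (2|97)^2 = +1]
  = (97|15)    [QR: 97 ≡ 1 mod 4, sign kept]
  = (7|15)    [97 ≡ 7 mod 15]
  = -(15|7)    [QR: both ≡ 3 mod 4, sign flips]
  = -(1|7)    [15 ≡ 1 mod 7]
  = -1    [(1|7) = 1]
(157|97) = -1, and 97 is prime, so 157 is not a quadratic residue mod 97.

no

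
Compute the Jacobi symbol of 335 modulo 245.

Reduce the numerator: 335 ≡ 90 (mod 245), so (335 / 245) = (90 / 245).
Factor out 2: 90 = 2·45. Since 245 ≡ 5 (mod 8), (2 / 245) = -1. Now have -(45 / 245).
45 ≡ 1 (mod 4), so quadratic reciprocity gives (45 / 245) = (245 / 45). Reduce: 245 ≡ 20 (mod 45). Now have -(20 / 45).
Factor out 2: 20 = 2^2·5. Since 45 ≡ 5 (mod 8), (2 / 45) = -1, and (2 / 45)^2 = +1. Now have -(5 / 45).
5 ≡ 1 (mod 4), so quadratic reciprocity gives (5 / 45) = (45 / 5). Reduce: 45 ≡ 0 (mod 5). Now have -(0 / 5).
The numerator is now 0 with denominator 5 > 1: the symbol is 0.

0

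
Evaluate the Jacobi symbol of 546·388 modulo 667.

By multiplicativity, (546·388/667) = (546/667)·(388/667).
First factor (546/667):
Factor out 2: 546 = 2·273. Since 667 ≡ 3 (mod 8), (2/667) = -1. Now have -(273/667).
273 ≡ 1 (mod 4), so quadratic reciprocity gives (273/667) = (667/273). Reduce: 667 ≡ 121 (mod 273). Now have -(121/273).
121 ≡ 1 (mod 4), so quadratic reciprocity gives (121/273) = (273/121). Reduce: 273 ≡ 31 (mod 121). Now have -(31/121).
121 ≡ 1 (mod 4), so quadratic reciprocity gives (31/121) = (121/31). Reduce: 121 ≡ 28 (mod 31). Now have -(28/31).
Factor out 2: 28 = 2^2·7. Since 31 ≡ 7 (mod 8), (2/31) = +1, and (2/31)^2 = +1. Now have -(7/31).
Both 7 ≡ 3 and 31 ≡ 3 (mod 4), so reciprocity gives (7/31) = -(31/7). Reduce: 31 ≡ 3 (mod 7). Now have (3/7).
Both 3 ≡ 3 and 7 ≡ 3 (mod 4), so reciprocity gives (3/7) = -(7/3). Reduce: 7 ≡ 1 (mod 3). Now have -(1/3).
(1/3) = 1. Collecting the sign factors: -1.
Second factor (388/667):
Factor out 2: 388 = 2^2·97. Since 667 ≡ 3 (mod 8), (2/667) = -1, and (2/667)^2 = +1. Now have (97/667).
97 ≡ 1 (mod 4), so quadratic reciprocity gives (97/667) = (667/97). Reduce: 667 ≡ 85 (mod 97). Now have (85/97).
85 ≡ 1 (mod 4), so quadratic reciprocity gives (85/97) = (97/85). Reduce: 97 ≡ 12 (mod 85). Now have (12/85).
Factor out 2: 12 = 2^2·3. Since 85 ≡ 5 (mod 8), (2/85) = -1, and (2/85)^2 = +1. Now have (3/85).
85 ≡ 1 (mod 4), so quadratic reciprocity gives (3/85) = (85/3). Reduce: 85 ≡ 1 (mod 3). Now have (1/3).
(1/3) = 1. Collecting the sign factors: 1.
Product: (-1)·(1) = -1.

-1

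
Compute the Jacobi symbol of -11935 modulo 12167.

1

(-11935 / 12167)
  = (232 / 12167)    [-11935 ≡ 232 mod 12167]
  = (29 / 12167)    [12167 ≡ 7 mod 8 ⇒ (2 / 12167)^3 = +1]
  = (12167 / 29)    [QR: 29 ≡ 1 mod 4, sign kept]
  = (16 / 29)    [12167 ≡ 16 mod 29]
  = (1 / 29)    [29 ≡ 5 mod 8 ⇒ (2 / 29)^4 = +1]
  = 1    [(1 / 29) = 1]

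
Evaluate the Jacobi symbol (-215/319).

-1

Reduce the numerator: -215 ≡ 104 (mod 319), so (-215/319) = (104/319).
Factor out 2: 104 = 2^3·13. Since 319 ≡ 7 (mod 8), (2/319) = +1, and (2/319)^3 = +1. Now have (13/319).
13 ≡ 1 (mod 4), so quadratic reciprocity gives (13/319) = (319/13). Reduce: 319 ≡ 7 (mod 13). Now have (7/13).
13 ≡ 1 (mod 4), so quadratic reciprocity gives (7/13) = (13/7). Reduce: 13 ≡ 6 (mod 7). Now have (6/7).
Factor out 2: 6 = 2·3. Since 7 ≡ 7 (mod 8), (2/7) = +1. Now have (3/7).
Both 3 ≡ 3 and 7 ≡ 3 (mod 4), so reciprocity gives (3/7) = -(7/3). Reduce: 7 ≡ 1 (mod 3). Now have -(1/3).
(1/3) = 1. Collecting the sign factors: -1.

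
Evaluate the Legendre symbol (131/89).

1

Reduce the numerator: 131 ≡ 42 (mod 89), so (131/89) = (42/89).
Factor out 2: 42 = 2·21. Since 89 ≡ 1 (mod 8), (2/89) = +1. Now have (21/89).
21 ≡ 1 (mod 4), so quadratic reciprocity gives (21/89) = (89/21). Reduce: 89 ≡ 5 (mod 21). Now have (5/21).
5 ≡ 1 (mod 4), so quadratic reciprocity gives (5/21) = (21/5). Reduce: 21 ≡ 1 (mod 5). Now have (1/5).
(1/5) = 1. Collecting the sign factors: 1.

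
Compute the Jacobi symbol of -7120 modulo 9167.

Pull out -1: (-7120/9167) = (-1/9167)·(7120/9167). Since 9167 ≡ 3 (mod 4), (-1/9167) = -1. Now have -(7120/9167).
Factor out 2: 7120 = 2^4·445. Since 9167 ≡ 7 (mod 8), (2/9167) = +1, and (2/9167)^4 = +1. Now have -(445/9167).
445 ≡ 1 (mod 4), so quadratic reciprocity gives (445/9167) = (9167/445). Reduce: 9167 ≡ 267 (mod 445). Now have -(267/445).
445 ≡ 1 (mod 4), so quadratic reciprocity gives (267/445) = (445/267). Reduce: 445 ≡ 178 (mod 267). Now have -(178/267).
Factor out 2: 178 = 2·89. Since 267 ≡ 3 (mod 8), (2/267) = -1. Now have (89/267).
89 ≡ 1 (mod 4), so quadratic reciprocity gives (89/267) = (267/89). Reduce: 267 ≡ 0 (mod 89). Now have (0/89).
The numerator is now 0 with denominator 89 > 1: the symbol is 0.

0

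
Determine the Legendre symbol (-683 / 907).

(-683 / 907)
  = (224 / 907)    [-683 ≡ 224 mod 907]
  = -(7 / 907)    [907 ≡ 3 mod 8 ⇒ (2 / 907)^5 = -1]
  = (907 / 7)    [QR: both ≡ 3 mod 4, sign flips]
  = (4 / 7)    [907 ≡ 4 mod 7]
  = (1 / 7)    [7 ≡ 7 mod 8 ⇒ (2 / 7)^2 = +1]
  = 1    [(1 / 7) = 1]

1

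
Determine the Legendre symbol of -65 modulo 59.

Pull out -1: (-65|59) = (-1|59)·(65|59). Since 59 ≡ 3 (mod 4), (-1|59) = -1. Now have -(65|59).
Reduce the numerator: 65 ≡ 6 (mod 59), so (65|59) = (6|59).
Factor out 2: 6 = 2·3. Since 59 ≡ 3 (mod 8), (2|59) = -1. Now have (3|59).
Both 3 ≡ 3 and 59 ≡ 3 (mod 4), so reciprocity gives (3|59) = -(59|3). Reduce: 59 ≡ 2 (mod 3). Now have -(2|3).
Factor out 2: 2 = 2. Since 3 ≡ 3 (mod 8), (2|3) = -1. Now have (1|3).
(1|3) = 1. Collecting the sign factors: 1.

1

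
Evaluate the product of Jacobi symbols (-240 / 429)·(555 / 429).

By multiplicativity, (-240·555 / 429) = (-240 / 429)·(555 / 429).
First factor (-240 / 429):
Reduce the numerator: -240 ≡ 189 (mod 429), so (-240 / 429) = (189 / 429).
189 ≡ 1 (mod 4), so quadratic reciprocity gives (189 / 429) = (429 / 189). Reduce: 429 ≡ 51 (mod 189). Now have (51 / 189).
189 ≡ 1 (mod 4), so quadratic reciprocity gives (51 / 189) = (189 / 51). Reduce: 189 ≡ 36 (mod 51). Now have (36 / 51).
Factor out 2: 36 = 2^2·9. Since 51 ≡ 3 (mod 8), (2 / 51) = -1, and (2 / 51)^2 = +1. Now have (9 / 51).
9 ≡ 1 (mod 4), so quadratic reciprocity gives (9 / 51) = (51 / 9). Reduce: 51 ≡ 6 (mod 9). Now have (6 / 9).
Factor out 2: 6 = 2·3. Since 9 ≡ 1 (mod 8), (2 / 9) = +1. Now have (3 / 9).
9 ≡ 1 (mod 4), so quadratic reciprocity gives (3 / 9) = (9 / 3). Reduce: 9 ≡ 0 (mod 3). Now have (0 / 3).
The numerator is now 0 with denominator 3 > 1: the symbol is 0.
Second factor (555 / 429):
Reduce the numerator: 555 ≡ 126 (mod 429), so (555 / 429) = (126 / 429).
Factor out 2: 126 = 2·63. Since 429 ≡ 5 (mod 8), (2 / 429) = -1. Now have -(63 / 429).
429 ≡ 1 (mod 4), so quadratic reciprocity gives (63 / 429) = (429 / 63). Reduce: 429 ≡ 51 (mod 63). Now have -(51 / 63).
Both 51 ≡ 3 and 63 ≡ 3 (mod 4), so reciprocity gives (51 / 63) = -(63 / 51). Reduce: 63 ≡ 12 (mod 51). Now have (12 / 51).
Factor out 2: 12 = 2^2·3. Since 51 ≡ 3 (mod 8), (2 / 51) = -1, and (2 / 51)^2 = +1. Now have (3 / 51).
Both 3 ≡ 3 and 51 ≡ 3 (mod 4), so reciprocity gives (3 / 51) = -(51 / 3). Reduce: 51 ≡ 0 (mod 3). Now have -(0 / 3).
The numerator is now 0 with denominator 3 > 1: the symbol is 0.
Product: (0)·(0) = 0.

0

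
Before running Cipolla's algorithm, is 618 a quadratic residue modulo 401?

(618|401)
  = (217|401)    [618 ≡ 217 mod 401]
  = (401|217)    [QR: 217 ≡ 1 mod 4, sign kept]
  = (184|217)    [401 ≡ 184 mod 217]
  = (23|217)    [217 ≡ 1 mod 8 ⇒ (2|217)^3 = +1]
  = (217|23)    [QR: 217 ≡ 1 mod 4, sign kept]
  = (10|23)    [217 ≡ 10 mod 23]
  = (5|23)    [23 ≡ 7 mod 8 ⇒ (2|23) = +1]
  = (23|5)    [QR: 5 ≡ 1 mod 4, sign kept]
  = (3|5)    [23 ≡ 3 mod 5]
  = (5|3)    [QR: 5 ≡ 1 mod 4, sign kept]
  = (2|3)    [5 ≡ 2 mod 3]
  = -(1|3)    [3 ≡ 3 mod 8 ⇒ (2|3) = -1]
  = -1    [(1|3) = 1]
(618|401) = -1, and 401 is prime, so 618 is not a quadratic residue mod 401.

no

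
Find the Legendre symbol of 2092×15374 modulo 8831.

1

By multiplicativity, (2092·15374 / 8831) = (2092 / 8831)·(15374 / 8831).
First factor (2092 / 8831):
(2092 / 8831)
  = (523 / 8831)    [8831 ≡ 7 mod 8 ⇒ (2 / 8831)^2 = +1]
  = -(8831 / 523)    [QR: both ≡ 3 mod 4, sign flips]
  = -(463 / 523)    [8831 ≡ 463 mod 523]
  = (523 / 463)    [QR: both ≡ 3 mod 4, sign flips]
  = (60 / 463)    [523 ≡ 60 mod 463]
  = (15 / 463)    [463 ≡ 7 mod 8 ⇒ (2 / 463)^2 = +1]
  = -(463 / 15)    [QR: both ≡ 3 mod 4, sign flips]
  = -(13 / 15)    [463 ≡ 13 mod 15]
  = -(15 / 13)    [QR: 13 ≡ 1 mod 4, sign kept]
  = -(2 / 13)    [15 ≡ 2 mod 13]
  = (1 / 13)    [13 ≡ 5 mod 8 ⇒ (2 / 13) = -1]
  = 1    [(1 / 13) = 1]
Second factor (15374 / 8831):
(15374 / 8831)
  = (6543 / 8831)    [15374 ≡ 6543 mod 8831]
  = -(8831 / 6543)    [QR: both ≡ 3 mod 4, sign flips]
  = -(2288 / 6543)    [8831 ≡ 2288 mod 6543]
  = -(143 / 6543)    [6543 ≡ 7 mod 8 ⇒ (2 / 6543)^4 = +1]
  = (6543 / 143)    [QR: both ≡ 3 mod 4, sign flips]
  = (108 / 143)    [6543 ≡ 108 mod 143]
  = (27 / 143)    [143 ≡ 7 mod 8 ⇒ (2 / 143)^2 = +1]
  = -(143 / 27)    [QR: both ≡ 3 mod 4, sign flips]
  = -(8 / 27)    [143 ≡ 8 mod 27]
  = (1 / 27)    [27 ≡ 3 mod 8 ⇒ (2 / 27)^3 = -1]
  = 1    [(1 / 27) = 1]
Product: (1)·(1) = 1.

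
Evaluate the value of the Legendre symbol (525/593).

1

525 ≡ 1 (mod 4), so quadratic reciprocity gives (525/593) = (593/525). Reduce: 593 ≡ 68 (mod 525). Now have (68/525).
Factor out 2: 68 = 2^2·17. Since 525 ≡ 5 (mod 8), (2/525) = -1, and (2/525)^2 = +1. Now have (17/525).
17 ≡ 1 (mod 4), so quadratic reciprocity gives (17/525) = (525/17). Reduce: 525 ≡ 15 (mod 17). Now have (15/17).
17 ≡ 1 (mod 4), so quadratic reciprocity gives (15/17) = (17/15). Reduce: 17 ≡ 2 (mod 15). Now have (2/15).
Factor out 2: 2 = 2. Since 15 ≡ 7 (mod 8), (2/15) = +1. Now have (1/15).
(1/15) = 1. Collecting the sign factors: 1.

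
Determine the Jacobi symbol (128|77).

(128|77)
  = (51|77)    [128 ≡ 51 mod 77]
  = (77|51)    [QR: 77 ≡ 1 mod 4, sign kept]
  = (26|51)    [77 ≡ 26 mod 51]
  = -(13|51)    [51 ≡ 3 mod 8 ⇒ (2|51) = -1]
  = -(51|13)    [QR: 13 ≡ 1 mod 4, sign kept]
  = -(12|13)    [51 ≡ 12 mod 13]
  = -(3|13)    [13 ≡ 5 mod 8 ⇒ (2|13)^2 = +1]
  = -(13|3)    [QR: 13 ≡ 1 mod 4, sign kept]
  = -(1|3)    [13 ≡ 1 mod 3]
  = -1    [(1|3) = 1]

-1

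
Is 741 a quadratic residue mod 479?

yes

(741|479)
  = (262|479)    [741 ≡ 262 mod 479]
  = (131|479)    [479 ≡ 7 mod 8 ⇒ (2|479) = +1]
  = -(479|131)    [QR: both ≡ 3 mod 4, sign flips]
  = -(86|131)    [479 ≡ 86 mod 131]
  = (43|131)    [131 ≡ 3 mod 8 ⇒ (2|131) = -1]
  = -(131|43)    [QR: both ≡ 3 mod 4, sign flips]
  = -(2|43)    [131 ≡ 2 mod 43]
  = (1|43)    [43 ≡ 3 mod 8 ⇒ (2|43) = -1]
  = 1    [(1|43) = 1]
(741|479) = 1, and 479 is prime, so 741 is a quadratic residue mod 479.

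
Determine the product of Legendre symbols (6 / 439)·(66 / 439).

By multiplicativity, (6·66 / 439) = (6 / 439)·(66 / 439).
First factor (6 / 439):
(6 / 439)
  = (3 / 439)    [439 ≡ 7 mod 8 ⇒ (2 / 439) = +1]
  = -(439 / 3)    [QR: both ≡ 3 mod 4, sign flips]
  = -(1 / 3)    [439 ≡ 1 mod 3]
  = -1    [(1 / 3) = 1]
Second factor (66 / 439):
(66 / 439)
  = (33 / 439)    [439 ≡ 7 mod 8 ⇒ (2 / 439) = +1]
  = (439 / 33)    [QR: 33 ≡ 1 mod 4, sign kept]
  = (10 / 33)    [439 ≡ 10 mod 33]
  = (5 / 33)    [33 ≡ 1 mod 8 ⇒ (2 / 33) = +1]
  = (33 / 5)    [QR: 5 ≡ 1 mod 4, sign kept]
  = (3 / 5)    [33 ≡ 3 mod 5]
  = (5 / 3)    [QR: 5 ≡ 1 mod 4, sign kept]
  = (2 / 3)    [5 ≡ 2 mod 3]
  = -(1 / 3)    [3 ≡ 3 mod 8 ⇒ (2 / 3) = -1]
  = -1    [(1 / 3) = 1]
Product: (-1)·(-1) = 1.

1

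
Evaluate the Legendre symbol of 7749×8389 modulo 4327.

1

By multiplicativity, (7749·8389 / 4327) = (7749 / 4327)·(8389 / 4327).
First factor (7749 / 4327):
Reduce the numerator: 7749 ≡ 3422 (mod 4327), so (7749 / 4327) = (3422 / 4327).
Factor out 2: 3422 = 2·1711. Since 4327 ≡ 7 (mod 8), (2 / 4327) = +1. Now have (1711 / 4327).
Both 1711 ≡ 3 and 4327 ≡ 3 (mod 4), so reciprocity gives (1711 / 4327) = -(4327 / 1711). Reduce: 4327 ≡ 905 (mod 1711). Now have -(905 / 1711).
905 ≡ 1 (mod 4), so quadratic reciprocity gives (905 / 1711) = (1711 / 905). Reduce: 1711 ≡ 806 (mod 905). Now have -(806 / 905).
Factor out 2: 806 = 2·403. Since 905 ≡ 1 (mod 8), (2 / 905) = +1. Now have -(403 / 905).
905 ≡ 1 (mod 4), so quadratic reciprocity gives (403 / 905) = (905 / 403). Reduce: 905 ≡ 99 (mod 403). Now have -(99 / 403).
Both 99 ≡ 3 and 403 ≡ 3 (mod 4), so reciprocity gives (99 / 403) = -(403 / 99). Reduce: 403 ≡ 7 (mod 99). Now have (7 / 99).
Both 7 ≡ 3 and 99 ≡ 3 (mod 4), so reciprocity gives (7 / 99) = -(99 / 7). Reduce: 99 ≡ 1 (mod 7). Now have -(1 / 7).
(1 / 7) = 1. Collecting the sign factors: -1.
Second factor (8389 / 4327):
Reduce the numerator: 8389 ≡ 4062 (mod 4327), so (8389 / 4327) = (4062 / 4327).
Factor out 2: 4062 = 2·2031. Since 4327 ≡ 7 (mod 8), (2 / 4327) = +1. Now have (2031 / 4327).
Both 2031 ≡ 3 and 4327 ≡ 3 (mod 4), so reciprocity gives (2031 / 4327) = -(4327 / 2031). Reduce: 4327 ≡ 265 (mod 2031). Now have -(265 / 2031).
265 ≡ 1 (mod 4), so quadratic reciprocity gives (265 / 2031) = (2031 / 265). Reduce: 2031 ≡ 176 (mod 265). Now have -(176 / 265).
Factor out 2: 176 = 2^4·11. Since 265 ≡ 1 (mod 8), (2 / 265) = +1, and (2 / 265)^4 = +1. Now have -(11 / 265).
265 ≡ 1 (mod 4), so quadratic reciprocity gives (11 / 265) = (265 / 11). Reduce: 265 ≡ 1 (mod 11). Now have -(1 / 11).
(1 / 11) = 1. Collecting the sign factors: -1.
Product: (-1)·(-1) = 1.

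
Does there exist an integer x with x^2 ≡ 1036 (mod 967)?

Reduce the numerator: 1036 ≡ 69 (mod 967), so (1036/967) = (69/967).
69 ≡ 1 (mod 4), so quadratic reciprocity gives (69/967) = (967/69). Reduce: 967 ≡ 1 (mod 69). Now have (1/69).
(1/69) = 1. Collecting the sign factors: 1.
The Legendre symbol is 1, so x^2 ≡ 1036 (mod 967) has solution.

yes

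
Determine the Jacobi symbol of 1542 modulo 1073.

1

Reduce the numerator: 1542 ≡ 469 (mod 1073), so (1542/1073) = (469/1073).
469 ≡ 1 (mod 4), so quadratic reciprocity gives (469/1073) = (1073/469). Reduce: 1073 ≡ 135 (mod 469). Now have (135/469).
469 ≡ 1 (mod 4), so quadratic reciprocity gives (135/469) = (469/135). Reduce: 469 ≡ 64 (mod 135). Now have (64/135).
Factor out 2: 64 = 2^6. Since 135 ≡ 7 (mod 8), (2/135) = +1, and (2/135)^6 = +1. Now have (1/135).
(1/135) = 1. Collecting the sign factors: 1.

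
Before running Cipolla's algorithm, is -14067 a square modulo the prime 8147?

no

Pull out -1: (-14067|8147) = (-1|8147)·(14067|8147). Since 8147 ≡ 3 (mod 4), (-1|8147) = -1. Now have -(14067|8147).
Reduce the numerator: 14067 ≡ 5920 (mod 8147), so (14067|8147) = (5920|8147).
Factor out 2: 5920 = 2^5·185. Since 8147 ≡ 3 (mod 8), (2|8147) = -1, and (2|8147)^5 = -1. Now have (185|8147).
185 ≡ 1 (mod 4), so quadratic reciprocity gives (185|8147) = (8147|185). Reduce: 8147 ≡ 7 (mod 185). Now have (7|185).
185 ≡ 1 (mod 4), so quadratic reciprocity gives (7|185) = (185|7). Reduce: 185 ≡ 3 (mod 7). Now have (3|7).
Both 3 ≡ 3 and 7 ≡ 3 (mod 4), so reciprocity gives (3|7) = -(7|3). Reduce: 7 ≡ 1 (mod 3). Now have -(1|3).
(1|3) = 1. Collecting the sign factors: -1.
(-14067|8147) = -1, and 8147 is prime, so -14067 is not a quadratic residue mod 8147.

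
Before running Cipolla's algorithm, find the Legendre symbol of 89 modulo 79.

1

(89 / 79)
  = (10 / 79)    [89 ≡ 10 mod 79]
  = (5 / 79)    [79 ≡ 7 mod 8 ⇒ (2 / 79) = +1]
  = (79 / 5)    [QR: 5 ≡ 1 mod 4, sign kept]
  = (4 / 5)    [79 ≡ 4 mod 5]
  = (1 / 5)    [5 ≡ 5 mod 8 ⇒ (2 / 5)^2 = +1]
  = 1    [(1 / 5) = 1]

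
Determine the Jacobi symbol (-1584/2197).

(-1584/2197)
  = (613/2197)    [-1584 ≡ 613 mod 2197]
  = (2197/613)    [QR: 613 ≡ 1 mod 4, sign kept]
  = (358/613)    [2197 ≡ 358 mod 613]
  = -(179/613)    [613 ≡ 5 mod 8 ⇒ (2/613) = -1]
  = -(613/179)    [QR: 613 ≡ 1 mod 4, sign kept]
  = -(76/179)    [613 ≡ 76 mod 179]
  = -(19/179)    [179 ≡ 3 mod 8 ⇒ (2/179)^2 = +1]
  = (179/19)    [QR: both ≡ 3 mod 4, sign flips]
  = (8/19)    [179 ≡ 8 mod 19]
  = -(1/19)    [19 ≡ 3 mod 8 ⇒ (2/19)^3 = -1]
  = -1    [(1/19) = 1]

-1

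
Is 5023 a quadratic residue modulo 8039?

Both 5023 ≡ 3 and 8039 ≡ 3 (mod 4), so reciprocity gives (5023/8039) = -(8039/5023). Reduce: 8039 ≡ 3016 (mod 5023). Now have -(3016/5023).
Factor out 2: 3016 = 2^3·377. Since 5023 ≡ 7 (mod 8), (2/5023) = +1, and (2/5023)^3 = +1. Now have -(377/5023).
377 ≡ 1 (mod 4), so quadratic reciprocity gives (377/5023) = (5023/377). Reduce: 5023 ≡ 122 (mod 377). Now have -(122/377).
Factor out 2: 122 = 2·61. Since 377 ≡ 1 (mod 8), (2/377) = +1. Now have -(61/377).
61 ≡ 1 (mod 4), so quadratic reciprocity gives (61/377) = (377/61). Reduce: 377 ≡ 11 (mod 61). Now have -(11/61).
61 ≡ 1 (mod 4), so quadratic reciprocity gives (11/61) = (61/11). Reduce: 61 ≡ 6 (mod 11). Now have -(6/11).
Factor out 2: 6 = 2·3. Since 11 ≡ 3 (mod 8), (2/11) = -1. Now have (3/11).
Both 3 ≡ 3 and 11 ≡ 3 (mod 4), so reciprocity gives (3/11) = -(11/3). Reduce: 11 ≡ 2 (mod 3). Now have -(2/3).
Factor out 2: 2 = 2. Since 3 ≡ 3 (mod 8), (2/3) = -1. Now have (1/3).
(1/3) = 1. Collecting the sign factors: 1.
(5023/8039) = 1, and 8039 is prime, so 5023 is a quadratic residue mod 8039.

yes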